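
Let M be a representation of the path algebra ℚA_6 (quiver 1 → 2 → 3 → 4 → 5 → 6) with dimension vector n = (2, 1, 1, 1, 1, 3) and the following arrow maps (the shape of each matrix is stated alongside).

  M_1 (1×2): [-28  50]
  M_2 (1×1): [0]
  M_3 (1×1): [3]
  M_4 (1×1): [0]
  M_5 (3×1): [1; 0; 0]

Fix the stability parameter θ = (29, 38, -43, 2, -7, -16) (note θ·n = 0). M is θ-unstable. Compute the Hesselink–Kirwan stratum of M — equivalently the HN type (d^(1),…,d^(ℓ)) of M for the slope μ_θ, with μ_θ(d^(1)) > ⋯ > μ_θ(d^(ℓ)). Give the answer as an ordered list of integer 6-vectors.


Via rank(M_{q-1}∘⋯∘M_p): M ≅ I[1,1], I[1,2], I[3,4], I[5,6], I[6,6]^2.
μ_θ-semistable layers: μ^(1)=38; μ^(2)=29; μ^(3)=2; μ^(4)=-23/2; μ^(5)=-16; μ^(6)=-43

((0, 1, 0, 0, 0, 0); (2, 0, 0, 0, 0, 0); (0, 0, 0, 1, 0, 0); (0, 0, 0, 0, 1, 1); (0, 0, 0, 0, 0, 2); (0, 0, 1, 0, 0, 0))


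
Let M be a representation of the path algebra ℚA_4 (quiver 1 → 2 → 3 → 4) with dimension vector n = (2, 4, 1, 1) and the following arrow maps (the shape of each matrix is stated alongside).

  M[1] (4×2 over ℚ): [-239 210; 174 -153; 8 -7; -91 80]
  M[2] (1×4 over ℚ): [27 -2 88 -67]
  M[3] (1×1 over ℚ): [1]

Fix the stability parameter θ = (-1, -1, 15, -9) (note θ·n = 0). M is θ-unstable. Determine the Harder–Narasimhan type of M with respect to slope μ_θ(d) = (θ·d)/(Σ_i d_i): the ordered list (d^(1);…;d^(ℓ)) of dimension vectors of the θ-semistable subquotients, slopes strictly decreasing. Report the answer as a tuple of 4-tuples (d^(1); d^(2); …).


Via rank(M_{q-1}∘⋯∘M_p): M ≅ I[1,2]^2, I[2,2], I[2,4].
μ_θ-semistable layers: μ^(1)=3; μ^(2)=-1

((0, 0, 1, 1); (2, 4, 0, 0))


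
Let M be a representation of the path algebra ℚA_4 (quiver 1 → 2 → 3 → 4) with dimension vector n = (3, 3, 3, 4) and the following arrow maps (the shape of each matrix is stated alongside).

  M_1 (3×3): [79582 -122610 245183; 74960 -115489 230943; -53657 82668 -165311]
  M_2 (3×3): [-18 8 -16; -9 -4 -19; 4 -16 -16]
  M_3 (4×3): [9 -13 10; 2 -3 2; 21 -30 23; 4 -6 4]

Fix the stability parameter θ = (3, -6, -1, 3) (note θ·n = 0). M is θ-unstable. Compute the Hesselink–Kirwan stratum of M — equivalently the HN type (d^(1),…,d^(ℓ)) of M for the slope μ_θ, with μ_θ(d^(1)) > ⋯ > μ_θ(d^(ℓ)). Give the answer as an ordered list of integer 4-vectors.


Interval decomposition of M: I[1,2], I[1,4]^2, I[3,4], I[4,4].
HN type (ℓ=3): μ^(1)=3; μ^(2)=-1; μ^(3)=-3/2

((0, 0, 0, 4); (0, 0, 3, 0); (3, 3, 0, 0))


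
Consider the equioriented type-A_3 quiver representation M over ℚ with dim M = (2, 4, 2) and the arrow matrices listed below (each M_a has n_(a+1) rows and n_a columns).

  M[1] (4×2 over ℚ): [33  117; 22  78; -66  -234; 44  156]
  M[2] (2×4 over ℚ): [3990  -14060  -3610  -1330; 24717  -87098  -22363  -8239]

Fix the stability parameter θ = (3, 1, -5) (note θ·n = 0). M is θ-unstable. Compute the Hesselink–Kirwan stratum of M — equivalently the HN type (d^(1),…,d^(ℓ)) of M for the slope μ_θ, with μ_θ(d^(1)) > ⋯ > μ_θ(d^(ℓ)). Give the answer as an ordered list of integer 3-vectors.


Barcode: M ≅ I[1,1], I[1,3], I[2,2]^3, I[3,3]. HN layers by μ_θ (4 steps, strictly decreasing):
  μ^(1)=3; μ^(2)=1; μ^(3)=-1/3; μ^(4)=-5

((1, 0, 0); (0, 3, 0); (1, 1, 1); (0, 0, 1))


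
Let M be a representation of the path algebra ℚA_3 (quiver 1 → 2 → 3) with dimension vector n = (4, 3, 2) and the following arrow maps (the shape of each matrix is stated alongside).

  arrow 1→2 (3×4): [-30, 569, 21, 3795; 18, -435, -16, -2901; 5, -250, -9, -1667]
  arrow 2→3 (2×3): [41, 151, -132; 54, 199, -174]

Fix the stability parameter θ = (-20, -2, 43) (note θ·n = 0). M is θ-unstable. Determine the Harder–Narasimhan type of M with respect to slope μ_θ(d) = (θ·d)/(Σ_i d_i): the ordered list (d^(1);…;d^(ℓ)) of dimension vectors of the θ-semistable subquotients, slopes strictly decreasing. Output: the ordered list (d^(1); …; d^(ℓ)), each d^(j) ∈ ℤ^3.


Interval decomposition of M: I[1,1], I[1,2], I[1,3]^2.
HN type (ℓ=3): μ^(1)=43; μ^(2)=-2; μ^(3)=-20

((0, 0, 2); (0, 3, 0); (4, 0, 0))


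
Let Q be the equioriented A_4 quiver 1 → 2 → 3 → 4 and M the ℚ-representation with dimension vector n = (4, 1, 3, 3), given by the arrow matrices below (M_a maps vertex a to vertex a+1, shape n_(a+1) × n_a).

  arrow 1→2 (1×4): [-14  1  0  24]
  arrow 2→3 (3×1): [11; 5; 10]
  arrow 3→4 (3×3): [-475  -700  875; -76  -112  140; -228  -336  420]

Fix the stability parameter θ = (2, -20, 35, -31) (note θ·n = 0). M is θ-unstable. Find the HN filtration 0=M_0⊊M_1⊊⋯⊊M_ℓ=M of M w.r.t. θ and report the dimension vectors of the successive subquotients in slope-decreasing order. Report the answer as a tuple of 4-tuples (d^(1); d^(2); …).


Via rank(M_{q-1}∘⋯∘M_p): M ≅ I[1,1]^3, I[1,4], I[3,3]^2, I[4,4]^2.
μ_θ-semistable layers: μ^(1)=35; μ^(2)=2; μ^(3)=-9; μ^(4)=-31

((0, 0, 2, 0); (3, 0, 1, 1); (1, 1, 0, 0); (0, 0, 0, 2))


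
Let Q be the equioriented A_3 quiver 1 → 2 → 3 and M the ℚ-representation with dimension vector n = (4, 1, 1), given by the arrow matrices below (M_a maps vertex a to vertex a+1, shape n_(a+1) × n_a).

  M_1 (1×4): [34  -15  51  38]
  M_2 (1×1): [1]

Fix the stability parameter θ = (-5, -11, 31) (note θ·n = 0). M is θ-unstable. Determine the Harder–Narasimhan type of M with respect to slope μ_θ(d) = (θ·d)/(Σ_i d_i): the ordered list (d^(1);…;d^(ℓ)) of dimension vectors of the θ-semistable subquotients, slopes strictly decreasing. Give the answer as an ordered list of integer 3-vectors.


Barcode: M ≅ I[1,1]^3, I[1,3]. HN layers by μ_θ (3 steps, strictly decreasing):
  μ^(1)=31; μ^(2)=-5; μ^(3)=-8

((0, 0, 1); (3, 0, 0); (1, 1, 0))


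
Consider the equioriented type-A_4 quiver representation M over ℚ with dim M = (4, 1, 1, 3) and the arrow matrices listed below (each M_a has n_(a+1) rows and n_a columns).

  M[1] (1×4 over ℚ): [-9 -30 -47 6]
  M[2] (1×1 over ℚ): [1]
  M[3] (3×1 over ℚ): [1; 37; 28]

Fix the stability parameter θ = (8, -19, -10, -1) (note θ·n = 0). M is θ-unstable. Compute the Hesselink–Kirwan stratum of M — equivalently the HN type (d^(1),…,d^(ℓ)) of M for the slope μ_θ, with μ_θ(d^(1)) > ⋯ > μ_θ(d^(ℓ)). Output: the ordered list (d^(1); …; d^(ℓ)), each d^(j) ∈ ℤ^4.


Barcode: M ≅ I[1,1]^3, I[1,4], I[4,4]^2. HN layers by μ_θ (3 steps, strictly decreasing):
  μ^(1)=8; μ^(2)=-1; μ^(3)=-7

((3, 0, 0, 0); (0, 0, 0, 3); (1, 1, 1, 0))


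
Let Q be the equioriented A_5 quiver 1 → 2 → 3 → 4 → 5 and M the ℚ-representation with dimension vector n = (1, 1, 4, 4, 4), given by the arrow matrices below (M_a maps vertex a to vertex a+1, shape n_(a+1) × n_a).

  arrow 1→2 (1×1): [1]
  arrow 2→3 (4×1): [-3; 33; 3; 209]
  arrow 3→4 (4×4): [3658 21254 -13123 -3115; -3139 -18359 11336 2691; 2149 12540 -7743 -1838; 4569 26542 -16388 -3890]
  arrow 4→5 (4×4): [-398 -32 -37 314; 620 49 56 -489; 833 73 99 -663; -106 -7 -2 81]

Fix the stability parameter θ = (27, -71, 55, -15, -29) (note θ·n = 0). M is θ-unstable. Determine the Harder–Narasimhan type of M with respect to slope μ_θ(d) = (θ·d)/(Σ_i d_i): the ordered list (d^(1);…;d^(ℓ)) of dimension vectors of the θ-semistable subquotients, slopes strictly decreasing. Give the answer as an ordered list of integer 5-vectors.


Via rank(M_{q-1}∘⋯∘M_p): M ≅ I[1,5], I[3,5]^3.
μ_θ-semistable layers: μ^(1)=11/3; μ^(2)=-22

((0, 0, 4, 4, 4); (1, 1, 0, 0, 0))


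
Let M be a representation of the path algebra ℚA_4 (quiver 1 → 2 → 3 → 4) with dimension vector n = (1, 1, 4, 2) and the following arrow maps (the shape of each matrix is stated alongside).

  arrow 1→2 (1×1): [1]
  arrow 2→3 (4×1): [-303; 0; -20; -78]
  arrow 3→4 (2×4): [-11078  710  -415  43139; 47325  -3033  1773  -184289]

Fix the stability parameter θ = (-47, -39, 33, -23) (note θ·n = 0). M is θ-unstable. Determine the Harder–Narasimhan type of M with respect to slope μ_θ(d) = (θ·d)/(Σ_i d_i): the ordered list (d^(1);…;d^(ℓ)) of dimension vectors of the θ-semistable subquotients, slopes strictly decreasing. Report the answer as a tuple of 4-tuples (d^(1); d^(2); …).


Interval decomposition of M: I[1,4], I[3,3]^2, I[3,4].
HN type (ℓ=4): μ^(1)=33; μ^(2)=5; μ^(3)=-39; μ^(4)=-47

((0, 0, 2, 0); (0, 0, 2, 2); (0, 1, 0, 0); (1, 0, 0, 0))


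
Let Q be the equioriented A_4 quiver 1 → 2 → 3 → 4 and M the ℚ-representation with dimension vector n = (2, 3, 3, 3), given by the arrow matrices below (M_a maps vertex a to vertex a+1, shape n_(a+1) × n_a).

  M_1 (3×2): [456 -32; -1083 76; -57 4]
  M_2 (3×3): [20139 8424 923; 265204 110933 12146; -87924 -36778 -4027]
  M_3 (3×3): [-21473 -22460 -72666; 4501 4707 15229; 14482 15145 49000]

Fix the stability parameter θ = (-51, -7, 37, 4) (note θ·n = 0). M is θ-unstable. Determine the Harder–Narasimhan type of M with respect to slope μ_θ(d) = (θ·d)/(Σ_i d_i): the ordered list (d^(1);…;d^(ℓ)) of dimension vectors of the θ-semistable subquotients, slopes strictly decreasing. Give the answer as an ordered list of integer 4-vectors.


Barcode: M ≅ I[1,1], I[1,4], I[2,4]^2. HN layers by μ_θ (3 steps, strictly decreasing):
  μ^(1)=41/2; μ^(2)=-7; μ^(3)=-51

((0, 0, 3, 3); (0, 3, 0, 0); (2, 0, 0, 0))


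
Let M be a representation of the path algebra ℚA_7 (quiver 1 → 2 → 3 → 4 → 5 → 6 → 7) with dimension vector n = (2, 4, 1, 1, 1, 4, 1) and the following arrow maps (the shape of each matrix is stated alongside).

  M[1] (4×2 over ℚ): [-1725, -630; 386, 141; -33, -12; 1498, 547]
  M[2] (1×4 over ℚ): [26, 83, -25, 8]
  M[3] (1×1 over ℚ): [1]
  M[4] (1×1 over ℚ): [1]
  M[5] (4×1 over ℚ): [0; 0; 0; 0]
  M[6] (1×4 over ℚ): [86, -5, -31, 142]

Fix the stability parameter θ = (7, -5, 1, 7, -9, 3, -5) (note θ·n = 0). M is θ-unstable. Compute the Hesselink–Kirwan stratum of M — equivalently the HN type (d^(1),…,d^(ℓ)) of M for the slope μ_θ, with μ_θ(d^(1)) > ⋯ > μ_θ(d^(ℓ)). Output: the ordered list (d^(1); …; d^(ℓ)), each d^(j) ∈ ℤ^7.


Barcode: M ≅ I[1,2], I[1,5], I[2,2]^2, I[6,6]^3, I[6,7]. HN layers by μ_θ (5 steps, strictly decreasing):
  μ^(1)=3; μ^(2)=1; μ^(3)=1/5; μ^(4)=-1; μ^(5)=-5

((0, 0, 0, 0, 0, 3, 0); (1, 1, 0, 0, 0, 0, 0); (1, 1, 1, 1, 1, 0, 0); (0, 0, 0, 0, 0, 1, 1); (0, 2, 0, 0, 0, 0, 0))


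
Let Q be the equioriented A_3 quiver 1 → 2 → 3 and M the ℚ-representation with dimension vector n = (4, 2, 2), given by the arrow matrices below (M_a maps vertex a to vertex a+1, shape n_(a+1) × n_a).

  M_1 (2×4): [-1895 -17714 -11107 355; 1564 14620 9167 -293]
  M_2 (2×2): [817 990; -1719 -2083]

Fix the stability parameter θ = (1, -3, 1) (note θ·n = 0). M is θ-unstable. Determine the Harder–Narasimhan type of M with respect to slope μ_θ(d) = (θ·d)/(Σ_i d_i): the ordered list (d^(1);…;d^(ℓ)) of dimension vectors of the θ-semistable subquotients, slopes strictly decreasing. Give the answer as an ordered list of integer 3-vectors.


Barcode: M ≅ I[1,1]^2, I[1,3]^2. HN layers by μ_θ (2 steps, strictly decreasing):
  μ^(1)=1; μ^(2)=-1

((2, 0, 2); (2, 2, 0))


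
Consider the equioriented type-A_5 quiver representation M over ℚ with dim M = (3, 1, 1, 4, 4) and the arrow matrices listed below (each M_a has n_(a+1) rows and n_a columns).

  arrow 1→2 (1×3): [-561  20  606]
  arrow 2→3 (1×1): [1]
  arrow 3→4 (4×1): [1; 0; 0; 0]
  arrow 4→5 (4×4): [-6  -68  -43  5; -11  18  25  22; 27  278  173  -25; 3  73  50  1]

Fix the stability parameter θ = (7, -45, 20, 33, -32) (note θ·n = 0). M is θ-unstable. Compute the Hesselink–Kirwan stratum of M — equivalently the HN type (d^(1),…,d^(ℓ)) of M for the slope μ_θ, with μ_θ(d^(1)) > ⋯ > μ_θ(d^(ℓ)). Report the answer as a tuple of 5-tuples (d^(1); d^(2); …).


Interval decomposition of M: I[1,1]^2, I[1,5], I[4,5]^3.
HN type (ℓ=3): μ^(1)=7; μ^(2)=1/2; μ^(3)=-19

((2, 0, 1, 1, 1); (0, 0, 0, 3, 3); (1, 1, 0, 0, 0))


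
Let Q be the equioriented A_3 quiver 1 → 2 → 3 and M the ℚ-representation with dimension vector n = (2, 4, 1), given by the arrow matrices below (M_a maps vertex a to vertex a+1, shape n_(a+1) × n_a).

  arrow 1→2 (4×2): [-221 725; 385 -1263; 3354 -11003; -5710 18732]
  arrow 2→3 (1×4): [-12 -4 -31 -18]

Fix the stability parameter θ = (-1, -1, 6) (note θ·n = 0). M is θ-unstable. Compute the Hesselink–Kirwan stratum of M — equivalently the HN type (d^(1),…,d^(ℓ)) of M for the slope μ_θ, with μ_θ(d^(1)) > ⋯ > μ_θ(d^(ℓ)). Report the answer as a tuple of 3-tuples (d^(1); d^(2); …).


Via rank(M_{q-1}∘⋯∘M_p): M ≅ I[1,2], I[1,3], I[2,2]^2.
μ_θ-semistable layers: μ^(1)=6; μ^(2)=-1

((0, 0, 1); (2, 4, 0))


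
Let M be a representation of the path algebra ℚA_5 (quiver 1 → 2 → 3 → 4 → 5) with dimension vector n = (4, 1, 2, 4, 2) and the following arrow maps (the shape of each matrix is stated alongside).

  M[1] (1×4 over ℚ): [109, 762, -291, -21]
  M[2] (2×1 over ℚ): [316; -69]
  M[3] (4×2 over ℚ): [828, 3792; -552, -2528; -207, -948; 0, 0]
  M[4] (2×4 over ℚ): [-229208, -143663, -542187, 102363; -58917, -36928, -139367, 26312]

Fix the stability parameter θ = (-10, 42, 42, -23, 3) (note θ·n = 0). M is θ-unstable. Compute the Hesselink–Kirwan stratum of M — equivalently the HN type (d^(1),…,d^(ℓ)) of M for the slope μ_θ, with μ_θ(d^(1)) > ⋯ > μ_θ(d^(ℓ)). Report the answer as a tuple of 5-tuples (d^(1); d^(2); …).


Barcode: M ≅ I[1,1]^3, I[1,3], I[3,5], I[4,4]^2, I[4,5]. HN layers by μ_θ (5 steps, strictly decreasing):
  μ^(1)=42; μ^(2)=22/3; μ^(3)=3; μ^(4)=-10; μ^(5)=-23

((0, 1, 1, 0, 0); (0, 0, 1, 1, 1); (0, 0, 0, 0, 1); (4, 0, 0, 0, 0); (0, 0, 0, 3, 0))


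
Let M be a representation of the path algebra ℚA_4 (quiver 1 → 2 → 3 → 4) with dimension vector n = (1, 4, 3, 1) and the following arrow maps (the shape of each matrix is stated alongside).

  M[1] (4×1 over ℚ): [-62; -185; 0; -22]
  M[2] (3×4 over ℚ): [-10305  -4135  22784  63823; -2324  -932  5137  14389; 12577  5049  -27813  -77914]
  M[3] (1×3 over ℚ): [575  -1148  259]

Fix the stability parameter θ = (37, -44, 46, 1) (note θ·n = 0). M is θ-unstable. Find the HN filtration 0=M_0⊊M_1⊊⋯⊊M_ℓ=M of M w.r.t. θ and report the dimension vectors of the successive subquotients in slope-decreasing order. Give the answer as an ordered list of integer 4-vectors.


Via rank(M_{q-1}∘⋯∘M_p): M ≅ I[1,4], I[2,2], I[2,3]^2.
μ_θ-semistable layers: μ^(1)=46; μ^(2)=47/2; μ^(3)=-7/2; μ^(4)=-44

((0, 0, 2, 0); (0, 0, 1, 1); (1, 1, 0, 0); (0, 3, 0, 0))


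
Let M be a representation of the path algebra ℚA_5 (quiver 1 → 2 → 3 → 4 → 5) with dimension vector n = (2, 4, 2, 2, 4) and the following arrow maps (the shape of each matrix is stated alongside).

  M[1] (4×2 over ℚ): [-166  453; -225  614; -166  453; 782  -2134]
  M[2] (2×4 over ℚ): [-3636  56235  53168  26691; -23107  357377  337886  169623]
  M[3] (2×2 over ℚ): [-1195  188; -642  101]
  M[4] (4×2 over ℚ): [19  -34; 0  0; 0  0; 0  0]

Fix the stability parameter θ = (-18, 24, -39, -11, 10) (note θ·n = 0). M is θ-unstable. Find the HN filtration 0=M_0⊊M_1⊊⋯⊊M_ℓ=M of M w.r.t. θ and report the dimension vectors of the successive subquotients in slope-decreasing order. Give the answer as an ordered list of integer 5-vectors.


Interval decomposition of M: I[1,4], I[1,5], I[2,2]^2, I[5,5]^3.
HN type (ℓ=4): μ^(1)=24; μ^(2)=10; μ^(3)=-26/3; μ^(4)=-18

((0, 2, 0, 0, 0); (0, 0, 0, 0, 4); (0, 2, 2, 2, 0); (2, 0, 0, 0, 0))


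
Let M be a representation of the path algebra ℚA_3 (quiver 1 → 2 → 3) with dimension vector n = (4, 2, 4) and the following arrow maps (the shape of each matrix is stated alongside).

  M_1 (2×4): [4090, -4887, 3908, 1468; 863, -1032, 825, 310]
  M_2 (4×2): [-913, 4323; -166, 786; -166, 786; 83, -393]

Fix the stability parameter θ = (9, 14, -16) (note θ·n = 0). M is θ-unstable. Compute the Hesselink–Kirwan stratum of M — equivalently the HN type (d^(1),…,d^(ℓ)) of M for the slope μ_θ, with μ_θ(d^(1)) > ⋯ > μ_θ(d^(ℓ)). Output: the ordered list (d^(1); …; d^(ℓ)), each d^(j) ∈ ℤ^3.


Via rank(M_{q-1}∘⋯∘M_p): M ≅ I[1,1]^2, I[1,2], I[1,3], I[3,3]^3.
μ_θ-semistable layers: μ^(1)=14; μ^(2)=9; μ^(3)=7/3; μ^(4)=-16

((0, 1, 0); (3, 0, 0); (1, 1, 1); (0, 0, 3))


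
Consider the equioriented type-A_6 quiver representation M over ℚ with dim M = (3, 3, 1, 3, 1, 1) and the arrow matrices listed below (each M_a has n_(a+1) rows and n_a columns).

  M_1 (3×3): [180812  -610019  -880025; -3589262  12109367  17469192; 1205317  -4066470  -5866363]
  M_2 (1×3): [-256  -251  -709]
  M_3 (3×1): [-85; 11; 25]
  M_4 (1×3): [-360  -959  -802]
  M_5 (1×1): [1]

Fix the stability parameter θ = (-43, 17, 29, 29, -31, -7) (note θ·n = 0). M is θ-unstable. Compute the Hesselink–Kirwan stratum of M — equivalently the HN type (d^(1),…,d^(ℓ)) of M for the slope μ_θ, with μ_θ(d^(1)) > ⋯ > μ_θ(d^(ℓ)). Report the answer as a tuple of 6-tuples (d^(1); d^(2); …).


Interval decomposition of M: I[1,2]^2, I[1,6], I[4,4]^2.
HN type (ℓ=4): μ^(1)=29; μ^(2)=17; μ^(3)=37/5; μ^(4)=-43

((0, 0, 0, 2, 0, 0); (0, 2, 0, 0, 0, 0); (0, 1, 1, 1, 1, 1); (3, 0, 0, 0, 0, 0))


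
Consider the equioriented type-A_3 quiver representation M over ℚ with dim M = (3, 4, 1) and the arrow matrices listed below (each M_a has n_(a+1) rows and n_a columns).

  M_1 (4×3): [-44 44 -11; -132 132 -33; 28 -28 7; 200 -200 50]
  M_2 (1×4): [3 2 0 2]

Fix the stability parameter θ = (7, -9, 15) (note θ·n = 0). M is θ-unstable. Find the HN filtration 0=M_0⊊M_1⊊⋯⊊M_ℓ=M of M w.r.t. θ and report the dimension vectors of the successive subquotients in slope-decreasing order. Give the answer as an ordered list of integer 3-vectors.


Interval decomposition of M: I[1,1]^2, I[1,3], I[2,2]^3.
HN type (ℓ=4): μ^(1)=15; μ^(2)=7; μ^(3)=-1; μ^(4)=-9

((0, 0, 1); (2, 0, 0); (1, 1, 0); (0, 3, 0))


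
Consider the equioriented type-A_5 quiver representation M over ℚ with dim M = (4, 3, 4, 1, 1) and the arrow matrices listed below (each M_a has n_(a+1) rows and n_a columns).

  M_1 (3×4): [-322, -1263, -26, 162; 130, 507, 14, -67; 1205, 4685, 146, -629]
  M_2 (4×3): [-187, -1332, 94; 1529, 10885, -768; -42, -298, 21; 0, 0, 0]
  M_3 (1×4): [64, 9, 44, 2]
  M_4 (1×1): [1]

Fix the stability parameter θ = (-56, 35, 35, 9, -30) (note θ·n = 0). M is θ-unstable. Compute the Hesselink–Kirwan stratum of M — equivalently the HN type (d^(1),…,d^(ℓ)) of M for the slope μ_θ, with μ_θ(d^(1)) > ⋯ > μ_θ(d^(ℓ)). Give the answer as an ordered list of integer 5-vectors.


Via rank(M_{q-1}∘⋯∘M_p): M ≅ I[1,1], I[1,3]^2, I[1,5], I[3,3].
μ_θ-semistable layers: μ^(1)=35; μ^(2)=49/4; μ^(3)=-56

((0, 2, 3, 0, 0); (0, 1, 1, 1, 1); (4, 0, 0, 0, 0))


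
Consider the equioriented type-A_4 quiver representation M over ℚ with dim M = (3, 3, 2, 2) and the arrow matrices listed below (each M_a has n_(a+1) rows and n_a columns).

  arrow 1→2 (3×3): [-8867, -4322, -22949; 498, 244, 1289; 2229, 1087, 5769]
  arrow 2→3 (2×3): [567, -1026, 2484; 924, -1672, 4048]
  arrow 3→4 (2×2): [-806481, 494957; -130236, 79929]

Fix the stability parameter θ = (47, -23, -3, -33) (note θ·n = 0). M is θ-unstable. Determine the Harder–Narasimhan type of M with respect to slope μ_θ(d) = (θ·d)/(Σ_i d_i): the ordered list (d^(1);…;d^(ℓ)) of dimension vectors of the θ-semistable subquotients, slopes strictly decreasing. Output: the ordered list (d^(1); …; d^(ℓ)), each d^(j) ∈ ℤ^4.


Interval decomposition of M: I[1,2]^2, I[1,4], I[3,4].
HN type (ℓ=3): μ^(1)=12; μ^(2)=-3; μ^(3)=-18

((2, 2, 0, 0); (1, 1, 1, 1); (0, 0, 1, 1))


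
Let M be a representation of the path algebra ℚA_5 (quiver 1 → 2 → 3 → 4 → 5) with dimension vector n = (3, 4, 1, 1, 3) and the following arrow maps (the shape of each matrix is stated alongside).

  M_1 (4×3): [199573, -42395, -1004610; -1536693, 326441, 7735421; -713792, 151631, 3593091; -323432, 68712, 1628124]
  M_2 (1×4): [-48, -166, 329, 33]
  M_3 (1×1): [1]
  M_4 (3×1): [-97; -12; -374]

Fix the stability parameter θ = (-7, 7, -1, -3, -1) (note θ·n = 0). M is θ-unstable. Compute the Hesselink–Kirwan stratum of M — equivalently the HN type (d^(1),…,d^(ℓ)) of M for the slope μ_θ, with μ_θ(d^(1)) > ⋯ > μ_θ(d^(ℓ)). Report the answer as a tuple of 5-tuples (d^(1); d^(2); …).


Barcode: M ≅ I[1,2]^2, I[1,5], I[2,2], I[5,5]^2. HN layers by μ_θ (4 steps, strictly decreasing):
  μ^(1)=7; μ^(2)=1/2; μ^(3)=-1; μ^(4)=-7

((0, 3, 0, 0, 0); (0, 1, 1, 1, 1); (0, 0, 0, 0, 2); (3, 0, 0, 0, 0))


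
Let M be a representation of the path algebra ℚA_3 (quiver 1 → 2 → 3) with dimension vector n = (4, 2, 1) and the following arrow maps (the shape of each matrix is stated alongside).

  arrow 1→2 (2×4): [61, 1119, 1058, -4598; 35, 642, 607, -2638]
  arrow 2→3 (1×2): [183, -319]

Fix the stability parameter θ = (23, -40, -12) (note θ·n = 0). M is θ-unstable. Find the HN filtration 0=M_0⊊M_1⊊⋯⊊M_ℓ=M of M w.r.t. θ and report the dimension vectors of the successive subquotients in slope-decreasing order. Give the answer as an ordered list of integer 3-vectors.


Via rank(M_{q-1}∘⋯∘M_p): M ≅ I[1,1]^2, I[1,2], I[1,3].
μ_θ-semistable layers: μ^(1)=23; μ^(2)=-17/2; μ^(3)=-29/3

((2, 0, 0); (1, 1, 0); (1, 1, 1))


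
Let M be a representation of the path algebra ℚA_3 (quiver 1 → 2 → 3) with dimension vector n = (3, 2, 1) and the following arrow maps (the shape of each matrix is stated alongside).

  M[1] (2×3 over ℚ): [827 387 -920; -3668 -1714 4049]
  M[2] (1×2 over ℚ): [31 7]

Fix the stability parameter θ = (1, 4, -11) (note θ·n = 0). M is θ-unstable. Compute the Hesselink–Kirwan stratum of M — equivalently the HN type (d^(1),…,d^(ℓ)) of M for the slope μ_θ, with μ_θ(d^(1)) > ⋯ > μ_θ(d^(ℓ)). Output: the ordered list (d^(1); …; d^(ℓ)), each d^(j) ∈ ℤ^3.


Via rank(M_{q-1}∘⋯∘M_p): M ≅ I[1,1], I[1,2], I[1,3].
μ_θ-semistable layers: μ^(1)=4; μ^(2)=1; μ^(3)=-2

((0, 1, 0); (2, 0, 0); (1, 1, 1))


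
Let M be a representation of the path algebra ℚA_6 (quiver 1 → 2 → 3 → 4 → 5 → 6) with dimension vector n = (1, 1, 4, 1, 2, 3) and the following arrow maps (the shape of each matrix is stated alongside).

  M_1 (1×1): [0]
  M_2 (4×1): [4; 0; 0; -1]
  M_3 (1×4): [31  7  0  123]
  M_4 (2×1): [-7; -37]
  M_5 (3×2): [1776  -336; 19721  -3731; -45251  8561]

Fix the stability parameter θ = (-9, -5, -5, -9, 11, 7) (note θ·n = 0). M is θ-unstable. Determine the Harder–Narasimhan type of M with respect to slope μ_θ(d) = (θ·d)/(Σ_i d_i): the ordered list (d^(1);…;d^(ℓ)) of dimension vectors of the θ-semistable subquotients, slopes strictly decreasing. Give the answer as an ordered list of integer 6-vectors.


Interval decomposition of M: I[1,1], I[2,5], I[3,3]^3, I[5,6], I[6,6]^2.
HN type (ℓ=6): μ^(1)=11; μ^(2)=9; μ^(3)=7; μ^(4)=-5; μ^(5)=-19/3; μ^(6)=-9

((0, 0, 0, 0, 1, 0); (0, 0, 0, 0, 1, 1); (0, 0, 0, 0, 0, 2); (0, 0, 3, 0, 0, 0); (0, 1, 1, 1, 0, 0); (1, 0, 0, 0, 0, 0))


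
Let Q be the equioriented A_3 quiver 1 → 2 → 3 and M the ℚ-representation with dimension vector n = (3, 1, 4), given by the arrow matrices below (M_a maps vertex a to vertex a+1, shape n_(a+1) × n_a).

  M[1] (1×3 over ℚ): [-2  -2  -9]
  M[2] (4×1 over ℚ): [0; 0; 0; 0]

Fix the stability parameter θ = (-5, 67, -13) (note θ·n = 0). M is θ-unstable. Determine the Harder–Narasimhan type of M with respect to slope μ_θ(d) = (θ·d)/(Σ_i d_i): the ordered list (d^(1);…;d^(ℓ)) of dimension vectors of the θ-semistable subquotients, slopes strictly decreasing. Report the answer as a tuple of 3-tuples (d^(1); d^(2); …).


Barcode: M ≅ I[1,1]^2, I[1,2], I[3,3]^4. HN layers by μ_θ (3 steps, strictly decreasing):
  μ^(1)=67; μ^(2)=-5; μ^(3)=-13

((0, 1, 0); (3, 0, 0); (0, 0, 4))


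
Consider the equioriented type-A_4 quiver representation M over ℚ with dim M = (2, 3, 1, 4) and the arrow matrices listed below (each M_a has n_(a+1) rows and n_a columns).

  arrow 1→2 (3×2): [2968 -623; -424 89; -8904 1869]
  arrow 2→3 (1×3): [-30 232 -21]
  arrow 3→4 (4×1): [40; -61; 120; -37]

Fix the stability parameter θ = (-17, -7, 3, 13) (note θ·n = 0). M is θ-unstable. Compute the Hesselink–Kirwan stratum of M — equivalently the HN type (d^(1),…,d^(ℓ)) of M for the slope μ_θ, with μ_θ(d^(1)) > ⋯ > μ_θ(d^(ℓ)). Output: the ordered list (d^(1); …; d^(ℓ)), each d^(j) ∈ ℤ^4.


Via rank(M_{q-1}∘⋯∘M_p): M ≅ I[1,1], I[1,4], I[2,2]^2, I[4,4]^3.
μ_θ-semistable layers: μ^(1)=13; μ^(2)=3; μ^(3)=-7; μ^(4)=-17

((0, 0, 0, 4); (0, 0, 1, 0); (0, 3, 0, 0); (2, 0, 0, 0))


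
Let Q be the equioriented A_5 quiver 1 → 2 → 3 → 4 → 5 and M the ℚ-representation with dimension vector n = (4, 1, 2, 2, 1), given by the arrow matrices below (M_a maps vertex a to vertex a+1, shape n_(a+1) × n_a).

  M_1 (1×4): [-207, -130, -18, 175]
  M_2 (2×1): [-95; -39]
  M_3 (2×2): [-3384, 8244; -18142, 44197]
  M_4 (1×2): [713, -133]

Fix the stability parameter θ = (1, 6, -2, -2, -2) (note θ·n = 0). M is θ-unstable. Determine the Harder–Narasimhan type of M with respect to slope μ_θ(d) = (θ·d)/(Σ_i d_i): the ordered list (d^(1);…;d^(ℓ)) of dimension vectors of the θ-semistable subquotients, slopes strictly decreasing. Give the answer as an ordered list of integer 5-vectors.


Via rank(M_{q-1}∘⋯∘M_p): M ≅ I[1,1]^3, I[1,5], I[3,3], I[4,4].
μ_θ-semistable layers: μ^(1)=1; μ^(2)=1/5; μ^(3)=-2

((3, 0, 0, 0, 0); (1, 1, 1, 1, 1); (0, 0, 1, 1, 0))


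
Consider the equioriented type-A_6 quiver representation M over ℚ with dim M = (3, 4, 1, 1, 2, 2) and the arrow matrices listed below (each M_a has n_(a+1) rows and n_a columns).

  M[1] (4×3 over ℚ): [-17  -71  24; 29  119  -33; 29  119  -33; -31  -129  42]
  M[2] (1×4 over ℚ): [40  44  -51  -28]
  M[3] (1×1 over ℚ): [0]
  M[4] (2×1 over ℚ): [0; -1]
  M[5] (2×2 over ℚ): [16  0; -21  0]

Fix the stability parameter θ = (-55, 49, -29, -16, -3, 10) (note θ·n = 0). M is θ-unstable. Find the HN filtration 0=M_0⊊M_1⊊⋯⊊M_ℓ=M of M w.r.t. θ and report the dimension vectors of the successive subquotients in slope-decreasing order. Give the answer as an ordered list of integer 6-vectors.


Interval decomposition of M: I[1,1], I[1,2], I[1,3], I[2,2]^2, I[4,5], I[5,6], I[6,6].
HN type (ℓ=5): μ^(1)=49; μ^(2)=10; μ^(3)=-3; μ^(4)=-16; μ^(5)=-55

((0, 3, 0, 0, 0, 0); (0, 1, 1, 0, 0, 2); (0, 0, 0, 0, 2, 0); (0, 0, 0, 1, 0, 0); (3, 0, 0, 0, 0, 0))


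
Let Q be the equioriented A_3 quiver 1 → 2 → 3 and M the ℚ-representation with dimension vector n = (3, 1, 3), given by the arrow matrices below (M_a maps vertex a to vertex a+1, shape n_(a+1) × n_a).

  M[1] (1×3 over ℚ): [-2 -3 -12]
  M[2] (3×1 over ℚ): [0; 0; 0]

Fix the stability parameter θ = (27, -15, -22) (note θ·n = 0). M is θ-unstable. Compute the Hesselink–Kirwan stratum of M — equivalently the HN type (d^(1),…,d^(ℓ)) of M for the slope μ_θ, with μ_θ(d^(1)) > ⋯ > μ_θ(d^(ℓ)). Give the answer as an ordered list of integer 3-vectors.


Via rank(M_{q-1}∘⋯∘M_p): M ≅ I[1,1]^2, I[1,2], I[3,3]^3.
μ_θ-semistable layers: μ^(1)=27; μ^(2)=6; μ^(3)=-22

((2, 0, 0); (1, 1, 0); (0, 0, 3))


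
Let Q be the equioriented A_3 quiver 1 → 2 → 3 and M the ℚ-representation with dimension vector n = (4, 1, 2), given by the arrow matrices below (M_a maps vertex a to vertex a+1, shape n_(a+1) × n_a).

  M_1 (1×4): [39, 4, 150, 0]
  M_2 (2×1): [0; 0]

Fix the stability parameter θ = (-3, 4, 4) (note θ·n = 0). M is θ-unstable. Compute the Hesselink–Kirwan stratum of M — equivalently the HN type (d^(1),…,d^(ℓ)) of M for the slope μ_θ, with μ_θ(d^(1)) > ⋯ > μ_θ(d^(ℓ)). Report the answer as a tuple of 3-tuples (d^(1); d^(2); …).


Barcode: M ≅ I[1,1]^3, I[1,2], I[3,3]^2. HN layers by μ_θ (2 steps, strictly decreasing):
  μ^(1)=4; μ^(2)=-3

((0, 1, 2); (4, 0, 0))


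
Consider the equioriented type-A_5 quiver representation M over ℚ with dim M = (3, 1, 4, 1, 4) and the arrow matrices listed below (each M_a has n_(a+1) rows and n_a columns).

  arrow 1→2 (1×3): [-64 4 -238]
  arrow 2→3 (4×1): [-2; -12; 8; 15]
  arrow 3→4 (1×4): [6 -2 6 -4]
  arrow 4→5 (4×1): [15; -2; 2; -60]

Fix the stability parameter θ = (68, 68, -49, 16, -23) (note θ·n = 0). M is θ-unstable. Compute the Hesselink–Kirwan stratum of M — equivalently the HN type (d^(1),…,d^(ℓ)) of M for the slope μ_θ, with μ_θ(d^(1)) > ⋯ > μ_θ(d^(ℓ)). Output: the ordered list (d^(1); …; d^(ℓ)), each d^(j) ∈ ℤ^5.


Barcode: M ≅ I[1,1]^2, I[1,3], I[3,3]^2, I[3,5], I[5,5]^3. HN layers by μ_θ (5 steps, strictly decreasing):
  μ^(1)=68; μ^(2)=29; μ^(3)=-7/2; μ^(4)=-23; μ^(5)=-49

((2, 0, 0, 0, 0); (1, 1, 1, 0, 0); (0, 0, 0, 1, 1); (0, 0, 0, 0, 3); (0, 0, 3, 0, 0))


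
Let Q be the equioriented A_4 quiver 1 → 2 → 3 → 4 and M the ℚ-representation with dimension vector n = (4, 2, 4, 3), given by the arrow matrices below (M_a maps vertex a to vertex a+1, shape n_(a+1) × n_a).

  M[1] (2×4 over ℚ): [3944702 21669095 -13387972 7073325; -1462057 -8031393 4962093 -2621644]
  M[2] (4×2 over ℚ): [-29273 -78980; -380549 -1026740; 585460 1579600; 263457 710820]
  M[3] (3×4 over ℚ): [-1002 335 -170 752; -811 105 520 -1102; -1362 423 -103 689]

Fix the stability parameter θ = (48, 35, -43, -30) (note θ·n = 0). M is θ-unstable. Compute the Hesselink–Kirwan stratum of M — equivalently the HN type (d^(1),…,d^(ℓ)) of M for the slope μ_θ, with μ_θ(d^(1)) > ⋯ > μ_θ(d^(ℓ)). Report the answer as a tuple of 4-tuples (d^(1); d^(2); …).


Barcode: M ≅ I[1,1]^2, I[1,2], I[1,4], I[3,3], I[3,4]^2. HN layers by μ_θ (5 steps, strictly decreasing):
  μ^(1)=48; μ^(2)=83/2; μ^(3)=5/2; μ^(4)=-30; μ^(5)=-43

((2, 0, 0, 0); (1, 1, 0, 0); (1, 1, 1, 1); (0, 0, 0, 2); (0, 0, 3, 0))


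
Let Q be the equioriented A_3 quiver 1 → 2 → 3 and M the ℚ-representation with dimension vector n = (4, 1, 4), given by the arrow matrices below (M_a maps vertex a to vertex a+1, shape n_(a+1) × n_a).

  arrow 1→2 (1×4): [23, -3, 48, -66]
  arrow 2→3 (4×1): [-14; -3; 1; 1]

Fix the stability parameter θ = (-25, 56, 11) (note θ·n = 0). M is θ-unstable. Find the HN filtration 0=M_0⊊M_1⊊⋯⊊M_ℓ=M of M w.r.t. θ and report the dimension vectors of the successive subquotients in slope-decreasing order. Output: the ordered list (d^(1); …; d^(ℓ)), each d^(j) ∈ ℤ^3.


Interval decomposition of M: I[1,1]^3, I[1,3], I[3,3]^3.
HN type (ℓ=3): μ^(1)=67/2; μ^(2)=11; μ^(3)=-25

((0, 1, 1); (0, 0, 3); (4, 0, 0))


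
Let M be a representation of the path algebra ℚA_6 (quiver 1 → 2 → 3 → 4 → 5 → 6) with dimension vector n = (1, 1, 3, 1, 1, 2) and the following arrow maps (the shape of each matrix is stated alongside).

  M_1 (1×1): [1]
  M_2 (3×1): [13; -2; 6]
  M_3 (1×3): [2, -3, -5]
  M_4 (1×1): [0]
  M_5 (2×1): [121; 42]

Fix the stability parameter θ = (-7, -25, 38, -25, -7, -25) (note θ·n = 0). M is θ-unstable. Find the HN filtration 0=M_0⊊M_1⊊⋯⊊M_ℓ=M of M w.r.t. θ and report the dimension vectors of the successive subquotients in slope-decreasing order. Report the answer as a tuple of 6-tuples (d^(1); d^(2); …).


Interval decomposition of M: I[1,4], I[3,3]^2, I[5,6], I[6,6].
HN type (ℓ=4): μ^(1)=38; μ^(2)=13/2; μ^(3)=-16; μ^(4)=-25

((0, 0, 2, 0, 0, 0); (0, 0, 1, 1, 0, 0); (1, 1, 0, 0, 1, 1); (0, 0, 0, 0, 0, 1))


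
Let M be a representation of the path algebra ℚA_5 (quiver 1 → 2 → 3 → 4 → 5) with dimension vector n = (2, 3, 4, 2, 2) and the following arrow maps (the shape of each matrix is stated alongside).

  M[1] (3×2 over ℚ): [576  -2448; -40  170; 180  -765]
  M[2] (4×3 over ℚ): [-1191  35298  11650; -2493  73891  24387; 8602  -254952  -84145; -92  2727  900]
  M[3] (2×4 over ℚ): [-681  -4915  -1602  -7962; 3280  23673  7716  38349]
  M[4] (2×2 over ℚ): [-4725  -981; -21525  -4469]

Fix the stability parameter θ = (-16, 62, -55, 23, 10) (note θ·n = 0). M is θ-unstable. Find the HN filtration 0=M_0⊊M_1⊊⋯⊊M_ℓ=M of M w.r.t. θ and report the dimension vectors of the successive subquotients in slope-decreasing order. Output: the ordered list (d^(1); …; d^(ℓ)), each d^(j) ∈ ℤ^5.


Interval decomposition of M: I[1,1], I[1,4], I[2,3], I[2,5], I[3,3], I[5,5].
HN type (ℓ=6): μ^(1)=23; μ^(2)=33/2; μ^(3)=10; μ^(4)=7/2; μ^(5)=-16; μ^(6)=-55

((0, 0, 0, 1, 0); (0, 0, 0, 1, 1); (0, 0, 0, 0, 1); (0, 3, 3, 0, 0); (2, 0, 0, 0, 0); (0, 0, 1, 0, 0))


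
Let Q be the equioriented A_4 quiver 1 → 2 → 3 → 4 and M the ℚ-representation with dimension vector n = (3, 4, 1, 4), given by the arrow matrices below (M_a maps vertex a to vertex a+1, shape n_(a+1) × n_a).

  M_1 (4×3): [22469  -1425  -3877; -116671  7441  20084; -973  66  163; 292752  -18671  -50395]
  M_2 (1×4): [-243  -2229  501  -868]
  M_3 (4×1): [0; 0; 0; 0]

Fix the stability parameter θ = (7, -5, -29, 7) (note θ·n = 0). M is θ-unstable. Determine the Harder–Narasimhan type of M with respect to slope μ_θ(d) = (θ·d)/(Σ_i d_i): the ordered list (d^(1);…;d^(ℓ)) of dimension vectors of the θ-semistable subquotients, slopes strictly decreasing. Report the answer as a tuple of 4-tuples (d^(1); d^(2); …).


Interval decomposition of M: I[1,2]^2, I[1,3], I[2,2], I[4,4]^4.
HN type (ℓ=4): μ^(1)=7; μ^(2)=1; μ^(3)=-5; μ^(4)=-9

((0, 0, 0, 4); (2, 2, 0, 0); (0, 1, 0, 0); (1, 1, 1, 0))


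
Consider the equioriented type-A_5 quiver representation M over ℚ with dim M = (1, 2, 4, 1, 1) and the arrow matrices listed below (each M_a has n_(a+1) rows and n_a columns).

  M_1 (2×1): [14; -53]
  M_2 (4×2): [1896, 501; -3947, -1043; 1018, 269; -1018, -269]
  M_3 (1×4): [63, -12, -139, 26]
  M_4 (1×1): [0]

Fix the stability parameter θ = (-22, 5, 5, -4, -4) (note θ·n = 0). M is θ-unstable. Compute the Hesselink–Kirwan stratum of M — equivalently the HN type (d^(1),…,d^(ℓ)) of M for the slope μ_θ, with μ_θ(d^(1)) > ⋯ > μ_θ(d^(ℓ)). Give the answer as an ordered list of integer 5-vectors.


Via rank(M_{q-1}∘⋯∘M_p): M ≅ I[1,4], I[2,3], I[3,3]^2, I[5,5].
μ_θ-semistable layers: μ^(1)=5; μ^(2)=2; μ^(3)=-4; μ^(4)=-22

((0, 1, 3, 0, 0); (0, 1, 1, 1, 0); (0, 0, 0, 0, 1); (1, 0, 0, 0, 0))


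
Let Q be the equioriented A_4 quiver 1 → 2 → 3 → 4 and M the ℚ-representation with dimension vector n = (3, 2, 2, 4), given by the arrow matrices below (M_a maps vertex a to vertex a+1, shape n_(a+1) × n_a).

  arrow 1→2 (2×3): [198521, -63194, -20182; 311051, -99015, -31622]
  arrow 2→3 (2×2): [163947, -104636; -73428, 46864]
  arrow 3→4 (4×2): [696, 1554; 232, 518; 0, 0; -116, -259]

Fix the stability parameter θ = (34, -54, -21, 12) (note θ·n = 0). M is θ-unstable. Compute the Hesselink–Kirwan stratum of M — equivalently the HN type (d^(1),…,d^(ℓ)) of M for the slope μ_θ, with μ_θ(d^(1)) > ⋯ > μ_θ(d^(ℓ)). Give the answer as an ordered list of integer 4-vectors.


Via rank(M_{q-1}∘⋯∘M_p): M ≅ I[1,1], I[1,2], I[1,3], I[3,4], I[4,4]^3.
μ_θ-semistable layers: μ^(1)=34; μ^(2)=12; μ^(3)=-10; μ^(4)=-41/3; μ^(5)=-21

((1, 0, 0, 0); (0, 0, 0, 4); (1, 1, 0, 0); (1, 1, 1, 0); (0, 0, 1, 0))


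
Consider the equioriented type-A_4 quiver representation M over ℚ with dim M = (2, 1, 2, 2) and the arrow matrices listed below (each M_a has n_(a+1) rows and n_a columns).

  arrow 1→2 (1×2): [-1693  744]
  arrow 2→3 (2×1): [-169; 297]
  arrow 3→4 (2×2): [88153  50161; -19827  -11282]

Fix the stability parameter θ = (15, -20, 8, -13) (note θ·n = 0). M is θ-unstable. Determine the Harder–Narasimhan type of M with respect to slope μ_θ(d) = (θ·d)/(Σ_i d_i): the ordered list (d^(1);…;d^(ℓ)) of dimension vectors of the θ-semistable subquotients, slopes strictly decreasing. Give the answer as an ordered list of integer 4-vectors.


Interval decomposition of M: I[1,1], I[1,4], I[3,4].
HN type (ℓ=2): μ^(1)=15; μ^(2)=-5/2

((1, 0, 0, 0); (1, 1, 2, 2))


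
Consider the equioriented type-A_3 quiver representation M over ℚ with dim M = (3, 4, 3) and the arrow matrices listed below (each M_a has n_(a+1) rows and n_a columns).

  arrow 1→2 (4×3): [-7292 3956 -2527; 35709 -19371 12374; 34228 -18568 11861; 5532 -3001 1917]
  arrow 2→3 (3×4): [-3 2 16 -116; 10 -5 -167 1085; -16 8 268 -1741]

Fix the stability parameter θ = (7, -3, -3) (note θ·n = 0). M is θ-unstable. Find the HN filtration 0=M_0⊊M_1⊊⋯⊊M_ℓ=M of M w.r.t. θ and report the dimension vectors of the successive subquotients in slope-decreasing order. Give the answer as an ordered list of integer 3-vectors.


Via rank(M_{q-1}∘⋯∘M_p): M ≅ I[1,3]^3, I[2,2].
μ_θ-semistable layers: μ^(1)=1/3; μ^(2)=-3

((3, 3, 3); (0, 1, 0))


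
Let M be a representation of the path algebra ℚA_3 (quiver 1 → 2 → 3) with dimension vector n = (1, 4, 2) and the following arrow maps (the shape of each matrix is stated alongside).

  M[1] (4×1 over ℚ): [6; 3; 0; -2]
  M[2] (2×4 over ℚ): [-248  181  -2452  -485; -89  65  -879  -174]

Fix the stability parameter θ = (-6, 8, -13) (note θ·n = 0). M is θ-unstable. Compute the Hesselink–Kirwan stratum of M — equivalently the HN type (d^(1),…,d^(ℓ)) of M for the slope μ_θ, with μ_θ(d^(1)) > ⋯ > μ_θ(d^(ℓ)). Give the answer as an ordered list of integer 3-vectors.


Via rank(M_{q-1}∘⋯∘M_p): M ≅ I[1,3], I[2,2]^2, I[2,3].
μ_θ-semistable layers: μ^(1)=8; μ^(2)=-5/2; μ^(3)=-6

((0, 2, 0); (0, 2, 2); (1, 0, 0))


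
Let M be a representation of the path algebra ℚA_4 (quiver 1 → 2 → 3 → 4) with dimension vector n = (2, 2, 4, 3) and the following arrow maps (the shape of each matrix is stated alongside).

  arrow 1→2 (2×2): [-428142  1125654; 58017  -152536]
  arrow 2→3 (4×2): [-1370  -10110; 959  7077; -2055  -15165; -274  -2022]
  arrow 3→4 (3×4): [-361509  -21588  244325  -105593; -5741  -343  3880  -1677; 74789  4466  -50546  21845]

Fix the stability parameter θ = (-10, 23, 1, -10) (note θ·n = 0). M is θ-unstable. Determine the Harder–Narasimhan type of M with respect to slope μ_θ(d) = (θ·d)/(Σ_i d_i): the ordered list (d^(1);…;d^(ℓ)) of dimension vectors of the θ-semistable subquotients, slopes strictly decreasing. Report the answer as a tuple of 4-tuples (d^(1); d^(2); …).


Via rank(M_{q-1}∘⋯∘M_p): M ≅ I[1,2], I[1,4], I[3,3], I[3,4]^2.
μ_θ-semistable layers: μ^(1)=23; μ^(2)=14/3; μ^(3)=1; μ^(4)=-9/2; μ^(5)=-10

((0, 1, 0, 0); (0, 1, 1, 1); (0, 0, 1, 0); (0, 0, 2, 2); (2, 0, 0, 0))


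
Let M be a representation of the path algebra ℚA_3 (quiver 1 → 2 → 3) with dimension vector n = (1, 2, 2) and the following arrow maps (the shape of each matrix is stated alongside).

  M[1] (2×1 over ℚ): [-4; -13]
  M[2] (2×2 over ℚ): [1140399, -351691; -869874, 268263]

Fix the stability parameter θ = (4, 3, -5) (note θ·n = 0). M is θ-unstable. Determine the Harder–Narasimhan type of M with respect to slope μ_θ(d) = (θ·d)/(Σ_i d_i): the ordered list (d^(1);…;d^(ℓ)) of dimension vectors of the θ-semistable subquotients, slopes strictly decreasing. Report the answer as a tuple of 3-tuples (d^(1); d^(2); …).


Barcode: M ≅ I[1,3], I[2,3]. HN layers by μ_θ (2 steps, strictly decreasing):
  μ^(1)=2/3; μ^(2)=-1

((1, 1, 1); (0, 1, 1))


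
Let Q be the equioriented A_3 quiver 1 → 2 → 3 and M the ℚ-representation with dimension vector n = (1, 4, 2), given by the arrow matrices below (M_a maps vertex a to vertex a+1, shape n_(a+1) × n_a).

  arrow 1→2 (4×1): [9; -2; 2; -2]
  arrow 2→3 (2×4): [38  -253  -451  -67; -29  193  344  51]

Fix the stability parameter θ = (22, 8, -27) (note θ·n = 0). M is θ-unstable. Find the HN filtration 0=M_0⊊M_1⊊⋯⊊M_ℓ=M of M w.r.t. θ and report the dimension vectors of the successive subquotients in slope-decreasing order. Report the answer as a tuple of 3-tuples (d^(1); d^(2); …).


Interval decomposition of M: I[1,3], I[2,2]^2, I[2,3].
HN type (ℓ=3): μ^(1)=8; μ^(2)=1; μ^(3)=-19/2

((0, 2, 0); (1, 1, 1); (0, 1, 1))
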